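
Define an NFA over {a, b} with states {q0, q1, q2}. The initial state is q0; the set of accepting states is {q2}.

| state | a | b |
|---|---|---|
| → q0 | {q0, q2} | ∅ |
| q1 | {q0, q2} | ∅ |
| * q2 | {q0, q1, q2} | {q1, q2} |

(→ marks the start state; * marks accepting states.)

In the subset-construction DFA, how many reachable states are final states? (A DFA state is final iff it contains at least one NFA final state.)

3

Start state of the DFA: {q0}.
{q0} --a--> {q0, q2}  [new]
{q0} --b--> ∅  [new]
{q0, q2} --a--> {q0, q1, q2}  [new]
{q0, q2} --b--> {q1, q2}  [new]
∅ --a--> ∅  [seen]
∅ --b--> ∅  [seen]
{q0, q1, q2} --a--> {q0, q1, q2}  [seen]
{q0, q1, q2} --b--> {q1, q2}  [seen]
{q1, q2} --a--> {q0, q1, q2}  [seen]
{q1, q2} --b--> {q1, q2}  [seen]
Reachable DFA states: {q0}, {q0, q2}, ∅, {q0, q1, q2}, {q1, q2}.
Accepting DFA states (contain an NFA accepting state): {q0, q2}, {q0, q1, q2}, {q1, q2}.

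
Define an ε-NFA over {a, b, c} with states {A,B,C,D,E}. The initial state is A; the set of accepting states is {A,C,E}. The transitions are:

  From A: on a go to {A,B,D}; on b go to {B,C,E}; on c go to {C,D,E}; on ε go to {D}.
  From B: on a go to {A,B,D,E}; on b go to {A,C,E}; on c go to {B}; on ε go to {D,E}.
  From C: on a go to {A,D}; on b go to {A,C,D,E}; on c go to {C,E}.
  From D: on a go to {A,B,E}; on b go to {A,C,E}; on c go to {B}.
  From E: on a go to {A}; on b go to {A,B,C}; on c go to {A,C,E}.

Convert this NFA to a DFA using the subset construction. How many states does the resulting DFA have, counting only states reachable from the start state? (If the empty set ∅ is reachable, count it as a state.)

Start state of the DFA: {A,D} (ε-closure of the NFA start).
{A,D} --a--> {A,B,D,E}  [new]
{A,D} --b--> {A,B,C,D,E}  [new]
{A,D} --c--> {B,C,D,E}  [new]
{A,B,D,E} --a--> {A,B,D,E}  [seen]
{A,B,D,E} --b--> {A,B,C,D,E}  [seen]
{A,B,D,E} --c--> {A,B,C,D,E}  [seen]
{A,B,C,D,E} --a--> {A,B,D,E}  [seen]
{A,B,C,D,E} --b--> {A,B,C,D,E}  [seen]
{A,B,C,D,E} --c--> {A,B,C,D,E}  [seen]
{B,C,D,E} --a--> {A,B,D,E}  [seen]
{B,C,D,E} --b--> {A,B,C,D,E}  [seen]
{B,C,D,E} --c--> {A,B,C,D,E}  [seen]
Reachable DFA states: {A,D}, {A,B,D,E}, {A,B,C,D,E}, {B,C,D,E}.

4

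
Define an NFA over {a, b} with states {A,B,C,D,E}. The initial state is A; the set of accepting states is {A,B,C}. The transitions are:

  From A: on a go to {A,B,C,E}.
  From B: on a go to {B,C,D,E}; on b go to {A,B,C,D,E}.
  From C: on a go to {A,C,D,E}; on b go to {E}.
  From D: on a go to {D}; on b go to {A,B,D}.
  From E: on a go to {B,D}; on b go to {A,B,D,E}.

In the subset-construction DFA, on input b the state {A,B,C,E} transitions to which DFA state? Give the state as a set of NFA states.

{A,B,C,D,E}

δ(A,b) = ∅; δ(B,b) = {A,B,C,D,E}; δ(C,b) = {E}; δ(E,b) = {A,B,D,E}.
Union: {A,B,C,D,E}.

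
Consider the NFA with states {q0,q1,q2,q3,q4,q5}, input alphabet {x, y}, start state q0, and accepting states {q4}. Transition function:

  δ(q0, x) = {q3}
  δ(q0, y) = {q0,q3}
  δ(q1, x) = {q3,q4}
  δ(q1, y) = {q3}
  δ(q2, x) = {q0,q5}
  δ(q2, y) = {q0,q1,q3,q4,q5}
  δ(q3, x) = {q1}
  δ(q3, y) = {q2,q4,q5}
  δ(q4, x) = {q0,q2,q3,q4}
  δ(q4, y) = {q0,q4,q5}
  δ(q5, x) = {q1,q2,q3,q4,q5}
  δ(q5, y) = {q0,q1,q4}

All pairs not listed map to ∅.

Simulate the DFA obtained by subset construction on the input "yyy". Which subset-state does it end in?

{q0,q1,q2,q3,q4,q5}

Start: {q0}.
δ(q0,y) = {q0,q3}.
Union: {q0,q3}.
After y: {q0,q3}.
δ(q0,y) = {q0,q3}; δ(q3,y) = {q2,q4,q5}.
Union: {q0,q2,q3,q4,q5}.
After y: {q0,q2,q3,q4,q5}.
δ(q0,y) = {q0,q3}; δ(q2,y) = {q0,q1,q3,q4,q5}; δ(q3,y) = {q2,q4,q5}; δ(q4,y) = {q0,q4,q5}; δ(q5,y) = {q0,q1,q4}.
Union: {q0,q1,q2,q3,q4,q5}.
After y: {q0,q1,q2,q3,q4,q5}.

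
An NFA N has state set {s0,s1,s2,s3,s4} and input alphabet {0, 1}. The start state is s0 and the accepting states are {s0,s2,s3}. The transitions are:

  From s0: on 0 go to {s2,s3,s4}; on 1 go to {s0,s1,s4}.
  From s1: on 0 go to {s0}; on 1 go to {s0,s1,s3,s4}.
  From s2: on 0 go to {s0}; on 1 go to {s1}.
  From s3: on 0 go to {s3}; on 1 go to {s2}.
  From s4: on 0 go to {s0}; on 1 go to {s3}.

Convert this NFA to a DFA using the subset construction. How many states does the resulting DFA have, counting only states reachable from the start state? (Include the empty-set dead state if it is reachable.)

Start state of the DFA: {s0}.
{s0} --0--> {s2,s3,s4}  [new]
{s0} --1--> {s0,s1,s4}  [new]
{s2,s3,s4} --0--> {s0,s3}  [new]
{s2,s3,s4} --1--> {s1,s2,s3}  [new]
{s0,s1,s4} --0--> {s0,s2,s3,s4}  [new]
{s0,s1,s4} --1--> {s0,s1,s3,s4}  [new]
{s0,s3} --0--> {s2,s3,s4}  [seen]
{s0,s3} --1--> {s0,s1,s2,s4}  [new]
{s1,s2,s3} --0--> {s0,s3}  [seen]
{s1,s2,s3} --1--> {s0,s1,s2,s3,s4}  [new]
{s0,s2,s3,s4} --0--> {s0,s2,s3,s4}  [seen]
{s0,s2,s3,s4} --1--> {s0,s1,s2,s3,s4}  [seen]
{s0,s1,s3,s4} --0--> {s0,s2,s3,s4}  [seen]
{s0,s1,s3,s4} --1--> {s0,s1,s2,s3,s4}  [seen]
{s0,s1,s2,s4} --0--> {s0,s2,s3,s4}  [seen]
{s0,s1,s2,s4} --1--> {s0,s1,s3,s4}  [seen]
{s0,s1,s2,s3,s4} --0--> {s0,s2,s3,s4}  [seen]
{s0,s1,s2,s3,s4} --1--> {s0,s1,s2,s3,s4}  [seen]
Reachable DFA states: {s0}, {s2,s3,s4}, {s0,s1,s4}, {s0,s3}, {s1,s2,s3}, {s0,s2,s3,s4}, {s0,s1,s3,s4}, {s0,s1,s2,s4}, {s0,s1,s2,s3,s4}.

9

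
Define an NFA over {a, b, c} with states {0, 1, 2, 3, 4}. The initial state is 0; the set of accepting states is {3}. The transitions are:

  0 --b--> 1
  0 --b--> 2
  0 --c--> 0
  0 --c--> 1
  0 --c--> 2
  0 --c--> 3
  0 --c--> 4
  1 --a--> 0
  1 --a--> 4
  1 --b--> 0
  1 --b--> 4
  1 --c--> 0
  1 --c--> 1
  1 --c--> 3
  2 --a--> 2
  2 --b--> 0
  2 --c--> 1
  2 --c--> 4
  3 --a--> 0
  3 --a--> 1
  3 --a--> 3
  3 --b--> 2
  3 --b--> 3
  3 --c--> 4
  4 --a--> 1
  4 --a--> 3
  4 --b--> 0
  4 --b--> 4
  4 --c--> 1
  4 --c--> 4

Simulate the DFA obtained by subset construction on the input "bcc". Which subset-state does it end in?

{0, 1, 2, 3, 4}

Start: {0}.
δ(0,b) = {1, 2}.
Union: {1, 2}.
After b: {1, 2}.
δ(1,c) = {0, 1, 3}; δ(2,c) = {1, 4}.
Union: {0, 1, 3, 4}.
After c: {0, 1, 3, 4}.
δ(0,c) = {0, 1, 2, 3, 4}; δ(1,c) = {0, 1, 3}; δ(3,c) = {4}; δ(4,c) = {1, 4}.
Union: {0, 1, 2, 3, 4}.
After c: {0, 1, 2, 3, 4}.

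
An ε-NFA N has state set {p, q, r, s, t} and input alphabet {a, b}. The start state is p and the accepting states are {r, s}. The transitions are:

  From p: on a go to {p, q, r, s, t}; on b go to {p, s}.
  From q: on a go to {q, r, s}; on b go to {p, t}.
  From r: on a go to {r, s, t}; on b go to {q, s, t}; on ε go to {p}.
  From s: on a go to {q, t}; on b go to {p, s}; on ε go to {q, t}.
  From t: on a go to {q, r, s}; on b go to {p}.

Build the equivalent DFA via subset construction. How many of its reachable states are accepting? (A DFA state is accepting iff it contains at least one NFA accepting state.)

Start state of the DFA: {p} (ε-closure of the NFA start).
{p} --a--> {p, q, r, s, t}  [new]
{p} --b--> {p, q, s, t}  [new]
{p, q, r, s, t} --a--> {p, q, r, s, t}  [seen]
{p, q, r, s, t} --b--> {p, q, s, t}  [seen]
{p, q, s, t} --a--> {p, q, r, s, t}  [seen]
{p, q, s, t} --b--> {p, q, s, t}  [seen]
Reachable DFA states: {p}, {p, q, r, s, t}, {p, q, s, t}.
Accepting DFA states (contain an NFA accepting state): {p, q, r, s, t}, {p, q, s, t}.

2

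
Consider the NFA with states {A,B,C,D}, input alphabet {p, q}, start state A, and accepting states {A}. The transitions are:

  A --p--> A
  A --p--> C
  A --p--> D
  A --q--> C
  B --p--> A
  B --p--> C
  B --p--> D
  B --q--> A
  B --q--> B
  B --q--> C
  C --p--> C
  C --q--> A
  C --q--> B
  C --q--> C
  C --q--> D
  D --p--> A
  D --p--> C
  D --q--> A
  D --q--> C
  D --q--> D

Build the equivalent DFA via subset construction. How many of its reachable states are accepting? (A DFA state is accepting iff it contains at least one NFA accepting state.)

3

Start state of the DFA: {A}.
{A} --p--> {A,C,D}  [new]
{A} --q--> {C}  [new]
{A,C,D} --p--> {A,C,D}  [seen]
{A,C,D} --q--> {A,B,C,D}  [new]
{C} --p--> {C}  [seen]
{C} --q--> {A,B,C,D}  [seen]
{A,B,C,D} --p--> {A,C,D}  [seen]
{A,B,C,D} --q--> {A,B,C,D}  [seen]
Reachable DFA states: {A}, {A,C,D}, {C}, {A,B,C,D}.
Accepting DFA states (contain an NFA accepting state): {A}, {A,C,D}, {A,B,C,D}.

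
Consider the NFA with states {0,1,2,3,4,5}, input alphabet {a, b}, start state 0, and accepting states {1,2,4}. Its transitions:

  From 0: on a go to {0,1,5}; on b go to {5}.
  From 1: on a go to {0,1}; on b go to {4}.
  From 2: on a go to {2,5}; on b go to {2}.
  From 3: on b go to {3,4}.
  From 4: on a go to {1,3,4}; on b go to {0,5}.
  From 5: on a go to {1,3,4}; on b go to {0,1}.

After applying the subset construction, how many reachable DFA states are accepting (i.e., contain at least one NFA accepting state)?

8

Start state of the DFA: {0}.
{0} --a--> {0,1,5}  [new]
{0} --b--> {5}  [new]
{0,1,5} --a--> {0,1,3,4,5}  [new]
{0,1,5} --b--> {0,1,4,5}  [new]
{5} --a--> {1,3,4}  [new]
{5} --b--> {0,1}  [new]
{0,1,3,4,5} --a--> {0,1,3,4,5}  [seen]
{0,1,3,4,5} --b--> {0,1,3,4,5}  [seen]
{0,1,4,5} --a--> {0,1,3,4,5}  [seen]
{0,1,4,5} --b--> {0,1,4,5}  [seen]
{1,3,4} --a--> {0,1,3,4}  [new]
{1,3,4} --b--> {0,3,4,5}  [new]
{0,1} --a--> {0,1,5}  [seen]
{0,1} --b--> {4,5}  [new]
{0,1,3,4} --a--> {0,1,3,4,5}  [seen]
{0,1,3,4} --b--> {0,3,4,5}  [seen]
{0,3,4,5} --a--> {0,1,3,4,5}  [seen]
{0,3,4,5} --b--> {0,1,3,4,5}  [seen]
{4,5} --a--> {1,3,4}  [seen]
{4,5} --b--> {0,1,5}  [seen]
Reachable DFA states: {0}, {0,1,5}, {5}, {0,1,3,4,5}, {0,1,4,5}, {1,3,4}, {0,1}, {0,1,3,4}, {0,3,4,5}, {4,5}.
Accepting DFA states (contain an NFA accepting state): {0,1,5}, {0,1,3,4,5}, {0,1,4,5}, {1,3,4}, {0,1}, {0,1,3,4}, {0,3,4,5}, {4,5}.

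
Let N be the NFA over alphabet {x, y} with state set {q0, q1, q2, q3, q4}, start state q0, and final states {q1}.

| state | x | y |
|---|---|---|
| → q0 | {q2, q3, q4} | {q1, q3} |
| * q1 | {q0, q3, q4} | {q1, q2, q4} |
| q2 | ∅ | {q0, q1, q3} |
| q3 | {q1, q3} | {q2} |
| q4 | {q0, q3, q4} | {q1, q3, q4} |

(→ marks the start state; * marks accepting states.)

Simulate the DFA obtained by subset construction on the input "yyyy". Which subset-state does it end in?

Start: {q0}.
δ(q0,y) = {q1, q3}.
Union: {q1, q3}.
After y: {q1, q3}.
δ(q1,y) = {q1, q2, q4}; δ(q3,y) = {q2}.
Union: {q1, q2, q4}.
After y: {q1, q2, q4}.
δ(q1,y) = {q1, q2, q4}; δ(q2,y) = {q0, q1, q3}; δ(q4,y) = {q1, q3, q4}.
Union: {q0, q1, q2, q3, q4}.
After y: {q0, q1, q2, q3, q4}.
δ(q0,y) = {q1, q3}; δ(q1,y) = {q1, q2, q4}; δ(q2,y) = {q0, q1, q3}; δ(q3,y) = {q2}; δ(q4,y) = {q1, q3, q4}.
Union: {q0, q1, q2, q3, q4}.
After y: {q0, q1, q2, q3, q4}.

{q0, q1, q2, q3, q4}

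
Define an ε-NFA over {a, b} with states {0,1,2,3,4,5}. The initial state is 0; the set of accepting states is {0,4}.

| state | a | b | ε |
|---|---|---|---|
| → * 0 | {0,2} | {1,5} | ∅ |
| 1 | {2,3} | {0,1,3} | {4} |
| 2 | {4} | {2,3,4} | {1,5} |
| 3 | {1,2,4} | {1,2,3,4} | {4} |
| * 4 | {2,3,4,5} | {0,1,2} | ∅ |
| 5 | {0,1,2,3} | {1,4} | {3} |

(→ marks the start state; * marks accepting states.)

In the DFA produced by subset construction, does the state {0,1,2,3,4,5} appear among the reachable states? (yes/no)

yes

Start state of the DFA: {0} (ε-closure of the NFA start).
{0} --a--> {0,1,2,3,4,5}  [new]
{0} --b--> {1,3,4,5}  [new]
{0,1,2,3,4,5} --a--> {0,1,2,3,4,5}  [seen]
{0,1,2,3,4,5} --b--> {0,1,2,3,4,5}  [seen]
{1,3,4,5} --a--> {0,1,2,3,4,5}  [seen]
{1,3,4,5} --b--> {0,1,2,3,4,5}  [seen]
Reachable DFA states: {0}, {0,1,2,3,4,5}, {1,3,4,5}.
{0,1,2,3,4,5} is among them.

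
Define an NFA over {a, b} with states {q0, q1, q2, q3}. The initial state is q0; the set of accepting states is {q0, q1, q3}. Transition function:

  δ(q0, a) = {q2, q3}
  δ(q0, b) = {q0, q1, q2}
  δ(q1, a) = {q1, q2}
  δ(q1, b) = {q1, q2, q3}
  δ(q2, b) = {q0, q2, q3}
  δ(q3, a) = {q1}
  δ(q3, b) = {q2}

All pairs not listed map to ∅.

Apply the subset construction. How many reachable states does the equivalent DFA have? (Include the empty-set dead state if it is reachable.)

8

Start state of the DFA: {q0}.
{q0} --a--> {q2, q3}  [new]
{q0} --b--> {q0, q1, q2}  [new]
{q2, q3} --a--> {q1}  [new]
{q2, q3} --b--> {q0, q2, q3}  [new]
{q0, q1, q2} --a--> {q1, q2, q3}  [new]
{q0, q1, q2} --b--> {q0, q1, q2, q3}  [new]
{q1} --a--> {q1, q2}  [new]
{q1} --b--> {q1, q2, q3}  [seen]
{q0, q2, q3} --a--> {q1, q2, q3}  [seen]
{q0, q2, q3} --b--> {q0, q1, q2, q3}  [seen]
{q1, q2, q3} --a--> {q1, q2}  [seen]
{q1, q2, q3} --b--> {q0, q1, q2, q3}  [seen]
{q0, q1, q2, q3} --a--> {q1, q2, q3}  [seen]
{q0, q1, q2, q3} --b--> {q0, q1, q2, q3}  [seen]
{q1, q2} --a--> {q1, q2}  [seen]
{q1, q2} --b--> {q0, q1, q2, q3}  [seen]
Reachable DFA states: {q0}, {q2, q3}, {q0, q1, q2}, {q1}, {q0, q2, q3}, {q1, q2, q3}, {q0, q1, q2, q3}, {q1, q2}.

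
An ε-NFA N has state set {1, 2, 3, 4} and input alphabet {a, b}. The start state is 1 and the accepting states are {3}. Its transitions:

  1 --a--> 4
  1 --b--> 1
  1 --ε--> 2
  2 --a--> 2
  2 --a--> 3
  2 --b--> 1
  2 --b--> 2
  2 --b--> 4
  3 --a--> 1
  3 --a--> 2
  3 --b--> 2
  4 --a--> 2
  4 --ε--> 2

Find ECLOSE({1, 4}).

{1, 2, 4}

Begin with {1, 4}.
1 →ε {2}; add 2.
ε-closure = {1, 2, 4}.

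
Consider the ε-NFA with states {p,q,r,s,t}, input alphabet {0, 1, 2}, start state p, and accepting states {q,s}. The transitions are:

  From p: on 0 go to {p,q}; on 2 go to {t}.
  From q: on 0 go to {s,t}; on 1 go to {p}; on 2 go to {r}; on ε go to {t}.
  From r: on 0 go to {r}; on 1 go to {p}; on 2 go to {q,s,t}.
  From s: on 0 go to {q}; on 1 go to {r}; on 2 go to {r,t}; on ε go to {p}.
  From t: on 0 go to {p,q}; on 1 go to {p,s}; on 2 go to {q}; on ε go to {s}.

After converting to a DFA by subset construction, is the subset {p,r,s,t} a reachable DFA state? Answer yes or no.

Start state of the DFA: {p} (ε-closure of the NFA start).
{p} --0--> {p,q,s,t}  [new]
{p} --1--> ∅  [new]
{p} --2--> {p,s,t}  [new]
{p,q,s,t} --0--> {p,q,s,t}  [seen]
{p,q,s,t} --1--> {p,r,s}  [new]
{p,q,s,t} --2--> {p,q,r,s,t}  [new]
∅ --0--> ∅  [seen]
∅ --1--> ∅  [seen]
∅ --2--> ∅  [seen]
{p,s,t} --0--> {p,q,s,t}  [seen]
{p,s,t} --1--> {p,r,s}  [seen]
{p,s,t} --2--> {p,q,r,s,t}  [seen]
{p,r,s} --0--> {p,q,r,s,t}  [seen]
{p,r,s} --1--> {p,r}  [new]
{p,r,s} --2--> {p,q,r,s,t}  [seen]
{p,q,r,s,t} --0--> {p,q,r,s,t}  [seen]
{p,q,r,s,t} --1--> {p,r,s}  [seen]
{p,q,r,s,t} --2--> {p,q,r,s,t}  [seen]
{p,r} --0--> {p,q,r,s,t}  [seen]
{p,r} --1--> {p}  [seen]
{p,r} --2--> {p,q,s,t}  [seen]
Reachable DFA states: {p}, {p,q,s,t}, ∅, {p,s,t}, {p,r,s}, {p,q,r,s,t}, {p,r}.
{p,r,s,t} is not among them.

no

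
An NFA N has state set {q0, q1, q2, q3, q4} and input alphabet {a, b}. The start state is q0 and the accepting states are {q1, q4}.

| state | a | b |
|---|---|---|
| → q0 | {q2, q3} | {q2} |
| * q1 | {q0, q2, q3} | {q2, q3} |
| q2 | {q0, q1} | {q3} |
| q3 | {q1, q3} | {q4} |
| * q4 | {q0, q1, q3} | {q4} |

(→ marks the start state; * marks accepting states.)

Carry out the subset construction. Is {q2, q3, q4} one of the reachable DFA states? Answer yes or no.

yes

Start state of the DFA: {q0}.
{q0} --a--> {q2, q3}  [new]
{q0} --b--> {q2}  [new]
{q2, q3} --a--> {q0, q1, q3}  [new]
{q2, q3} --b--> {q3, q4}  [new]
{q2} --a--> {q0, q1}  [new]
{q2} --b--> {q3}  [new]
{q0, q1, q3} --a--> {q0, q1, q2, q3}  [new]
{q0, q1, q3} --b--> {q2, q3, q4}  [new]
{q3, q4} --a--> {q0, q1, q3}  [seen]
{q3, q4} --b--> {q4}  [new]
{q0, q1} --a--> {q0, q2, q3}  [new]
{q0, q1} --b--> {q2, q3}  [seen]
{q3} --a--> {q1, q3}  [new]
{q3} --b--> {q4}  [seen]
{q0, q1, q2, q3} --a--> {q0, q1, q2, q3}  [seen]
{q0, q1, q2, q3} --b--> {q2, q3, q4}  [seen]
{q2, q3, q4} --a--> {q0, q1, q3}  [seen]
{q2, q3, q4} --b--> {q3, q4}  [seen]
{q4} --a--> {q0, q1, q3}  [seen]
{q4} --b--> {q4}  [seen]
{q0, q2, q3} --a--> {q0, q1, q2, q3}  [seen]
{q0, q2, q3} --b--> {q2, q3, q4}  [seen]
{q1, q3} --a--> {q0, q1, q2, q3}  [seen]
{q1, q3} --b--> {q2, q3, q4}  [seen]
Reachable DFA states: {q0}, {q2, q3}, {q2}, {q0, q1, q3}, {q3, q4}, {q0, q1}, {q3}, {q0, q1, q2, q3}, {q2, q3, q4}, {q4}, {q0, q2, q3}, {q1, q3}.
{q2, q3, q4} is among them.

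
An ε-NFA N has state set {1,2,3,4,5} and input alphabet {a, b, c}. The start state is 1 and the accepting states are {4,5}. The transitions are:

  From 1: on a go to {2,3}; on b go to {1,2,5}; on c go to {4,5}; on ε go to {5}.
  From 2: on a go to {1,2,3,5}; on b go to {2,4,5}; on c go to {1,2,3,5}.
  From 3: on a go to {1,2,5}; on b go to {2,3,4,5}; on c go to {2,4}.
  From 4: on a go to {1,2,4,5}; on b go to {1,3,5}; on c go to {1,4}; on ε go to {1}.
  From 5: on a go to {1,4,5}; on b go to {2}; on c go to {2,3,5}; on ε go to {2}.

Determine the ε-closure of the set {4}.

Begin with {4}.
4 →ε {1}; add 1.
1 →ε {5}; add 5.
5 →ε {2}; add 2.
ε-closure = {1,2,4,5}.

{1,2,4,5}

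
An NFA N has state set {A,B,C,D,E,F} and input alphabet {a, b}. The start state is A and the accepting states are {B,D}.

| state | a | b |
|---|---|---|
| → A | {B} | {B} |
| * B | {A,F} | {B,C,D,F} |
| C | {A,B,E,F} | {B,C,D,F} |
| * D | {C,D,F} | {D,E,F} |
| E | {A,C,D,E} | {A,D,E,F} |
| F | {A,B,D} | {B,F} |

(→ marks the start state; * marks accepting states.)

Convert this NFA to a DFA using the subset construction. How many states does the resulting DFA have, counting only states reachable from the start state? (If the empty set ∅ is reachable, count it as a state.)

10

Start state of the DFA: {A}.
{A} --a--> {B}  [new]
{A} --b--> {B}  [seen]
{B} --a--> {A,F}  [new]
{B} --b--> {B,C,D,F}  [new]
{A,F} --a--> {A,B,D}  [new]
{A,F} --b--> {B,F}  [new]
{B,C,D,F} --a--> {A,B,C,D,E,F}  [new]
{B,C,D,F} --b--> {B,C,D,E,F}  [new]
{A,B,D} --a--> {A,B,C,D,F}  [new]
{A,B,D} --b--> {B,C,D,E,F}  [seen]
{B,F} --a--> {A,B,D,F}  [new]
{B,F} --b--> {B,C,D,F}  [seen]
{A,B,C,D,E,F} --a--> {A,B,C,D,E,F}  [seen]
{A,B,C,D,E,F} --b--> {A,B,C,D,E,F}  [seen]
{B,C,D,E,F} --a--> {A,B,C,D,E,F}  [seen]
{B,C,D,E,F} --b--> {A,B,C,D,E,F}  [seen]
{A,B,C,D,F} --a--> {A,B,C,D,E,F}  [seen]
{A,B,C,D,F} --b--> {B,C,D,E,F}  [seen]
{A,B,D,F} --a--> {A,B,C,D,F}  [seen]
{A,B,D,F} --b--> {B,C,D,E,F}  [seen]
Reachable DFA states: {A}, {B}, {A,F}, {B,C,D,F}, {A,B,D}, {B,F}, {A,B,C,D,E,F}, {B,C,D,E,F}, {A,B,C,D,F}, {A,B,D,F}.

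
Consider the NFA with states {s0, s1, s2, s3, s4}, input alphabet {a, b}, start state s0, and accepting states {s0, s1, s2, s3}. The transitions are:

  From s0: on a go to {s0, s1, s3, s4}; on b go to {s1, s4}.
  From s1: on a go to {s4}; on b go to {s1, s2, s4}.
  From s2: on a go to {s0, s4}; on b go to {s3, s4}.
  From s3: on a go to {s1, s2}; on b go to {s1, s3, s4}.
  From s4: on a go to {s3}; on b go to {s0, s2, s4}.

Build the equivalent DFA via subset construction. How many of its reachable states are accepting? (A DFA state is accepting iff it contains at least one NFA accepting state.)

Start state of the DFA: {s0}.
{s0} --a--> {s0, s1, s3, s4}  [new]
{s0} --b--> {s1, s4}  [new]
{s0, s1, s3, s4} --a--> {s0, s1, s2, s3, s4}  [new]
{s0, s1, s3, s4} --b--> {s0, s1, s2, s3, s4}  [seen]
{s1, s4} --a--> {s3, s4}  [new]
{s1, s4} --b--> {s0, s1, s2, s4}  [new]
{s0, s1, s2, s3, s4} --a--> {s0, s1, s2, s3, s4}  [seen]
{s0, s1, s2, s3, s4} --b--> {s0, s1, s2, s3, s4}  [seen]
{s3, s4} --a--> {s1, s2, s3}  [new]
{s3, s4} --b--> {s0, s1, s2, s3, s4}  [seen]
{s0, s1, s2, s4} --a--> {s0, s1, s3, s4}  [seen]
{s0, s1, s2, s4} --b--> {s0, s1, s2, s3, s4}  [seen]
{s1, s2, s3} --a--> {s0, s1, s2, s4}  [seen]
{s1, s2, s3} --b--> {s1, s2, s3, s4}  [new]
{s1, s2, s3, s4} --a--> {s0, s1, s2, s3, s4}  [seen]
{s1, s2, s3, s4} --b--> {s0, s1, s2, s3, s4}  [seen]
Reachable DFA states: {s0}, {s0, s1, s3, s4}, {s1, s4}, {s0, s1, s2, s3, s4}, {s3, s4}, {s0, s1, s2, s4}, {s1, s2, s3}, {s1, s2, s3, s4}.
Accepting DFA states (contain an NFA accepting state): {s0}, {s0, s1, s3, s4}, {s1, s4}, {s0, s1, s2, s3, s4}, {s3, s4}, {s0, s1, s2, s4}, {s1, s2, s3}, {s1, s2, s3, s4}.

8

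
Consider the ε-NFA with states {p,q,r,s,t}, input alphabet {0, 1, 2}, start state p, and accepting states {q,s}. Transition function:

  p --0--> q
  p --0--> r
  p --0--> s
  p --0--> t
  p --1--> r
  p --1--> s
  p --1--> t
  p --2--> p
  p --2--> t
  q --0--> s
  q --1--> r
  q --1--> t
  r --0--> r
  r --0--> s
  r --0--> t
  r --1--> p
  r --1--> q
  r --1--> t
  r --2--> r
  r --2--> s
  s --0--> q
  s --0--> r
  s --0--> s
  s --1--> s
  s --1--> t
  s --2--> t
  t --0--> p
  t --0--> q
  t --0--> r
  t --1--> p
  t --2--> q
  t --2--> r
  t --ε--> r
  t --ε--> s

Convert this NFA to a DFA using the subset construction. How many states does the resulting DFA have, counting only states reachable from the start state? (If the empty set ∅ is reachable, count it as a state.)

5

Start state of the DFA: {p} (ε-closure of the NFA start).
{p} --0--> {q,r,s,t}  [new]
{p} --1--> {r,s,t}  [new]
{p} --2--> {p,r,s,t}  [new]
{q,r,s,t} --0--> {p,q,r,s,t}  [new]
{q,r,s,t} --1--> {p,q,r,s,t}  [seen]
{q,r,s,t} --2--> {q,r,s,t}  [seen]
{r,s,t} --0--> {p,q,r,s,t}  [seen]
{r,s,t} --1--> {p,q,r,s,t}  [seen]
{r,s,t} --2--> {q,r,s,t}  [seen]
{p,r,s,t} --0--> {p,q,r,s,t}  [seen]
{p,r,s,t} --1--> {p,q,r,s,t}  [seen]
{p,r,s,t} --2--> {p,q,r,s,t}  [seen]
{p,q,r,s,t} --0--> {p,q,r,s,t}  [seen]
{p,q,r,s,t} --1--> {p,q,r,s,t}  [seen]
{p,q,r,s,t} --2--> {p,q,r,s,t}  [seen]
Reachable DFA states: {p}, {q,r,s,t}, {r,s,t}, {p,r,s,t}, {p,q,r,s,t}.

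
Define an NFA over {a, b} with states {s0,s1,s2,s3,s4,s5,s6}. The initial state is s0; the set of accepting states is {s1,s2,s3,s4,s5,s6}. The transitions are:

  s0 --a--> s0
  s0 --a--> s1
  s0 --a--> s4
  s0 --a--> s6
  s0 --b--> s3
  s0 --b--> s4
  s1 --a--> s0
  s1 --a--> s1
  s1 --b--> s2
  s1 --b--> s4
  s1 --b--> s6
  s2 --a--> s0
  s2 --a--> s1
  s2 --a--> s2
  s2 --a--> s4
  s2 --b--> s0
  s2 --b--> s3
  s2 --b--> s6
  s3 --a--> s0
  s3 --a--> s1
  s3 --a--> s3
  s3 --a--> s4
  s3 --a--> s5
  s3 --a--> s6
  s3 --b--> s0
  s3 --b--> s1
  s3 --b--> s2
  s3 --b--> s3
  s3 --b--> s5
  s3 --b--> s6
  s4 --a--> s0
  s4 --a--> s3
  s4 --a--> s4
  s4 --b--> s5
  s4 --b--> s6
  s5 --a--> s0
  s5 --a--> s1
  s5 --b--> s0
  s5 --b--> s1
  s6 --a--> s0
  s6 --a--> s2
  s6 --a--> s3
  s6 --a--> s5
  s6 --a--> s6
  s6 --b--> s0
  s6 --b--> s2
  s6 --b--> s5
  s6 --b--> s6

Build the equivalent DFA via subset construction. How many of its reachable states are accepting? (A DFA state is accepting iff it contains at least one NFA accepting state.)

Start state of the DFA: {s0}.
{s0} --a--> {s0,s1,s4,s6}  [new]
{s0} --b--> {s3,s4}  [new]
{s0,s1,s4,s6} --a--> {s0,s1,s2,s3,s4,s5,s6}  [new]
{s0,s1,s4,s6} --b--> {s0,s2,s3,s4,s5,s6}  [new]
{s3,s4} --a--> {s0,s1,s3,s4,s5,s6}  [new]
{s3,s4} --b--> {s0,s1,s2,s3,s5,s6}  [new]
{s0,s1,s2,s3,s4,s5,s6} --a--> {s0,s1,s2,s3,s4,s5,s6}  [seen]
{s0,s1,s2,s3,s4,s5,s6} --b--> {s0,s1,s2,s3,s4,s5,s6}  [seen]
{s0,s2,s3,s4,s5,s6} --a--> {s0,s1,s2,s3,s4,s5,s6}  [seen]
{s0,s2,s3,s4,s5,s6} --b--> {s0,s1,s2,s3,s4,s5,s6}  [seen]
{s0,s1,s3,s4,s5,s6} --a--> {s0,s1,s2,s3,s4,s5,s6}  [seen]
{s0,s1,s3,s4,s5,s6} --b--> {s0,s1,s2,s3,s4,s5,s6}  [seen]
{s0,s1,s2,s3,s5,s6} --a--> {s0,s1,s2,s3,s4,s5,s6}  [seen]
{s0,s1,s2,s3,s5,s6} --b--> {s0,s1,s2,s3,s4,s5,s6}  [seen]
Reachable DFA states: {s0}, {s0,s1,s4,s6}, {s3,s4}, {s0,s1,s2,s3,s4,s5,s6}, {s0,s2,s3,s4,s5,s6}, {s0,s1,s3,s4,s5,s6}, {s0,s1,s2,s3,s5,s6}.
Accepting DFA states (contain an NFA accepting state): {s0,s1,s4,s6}, {s3,s4}, {s0,s1,s2,s3,s4,s5,s6}, {s0,s2,s3,s4,s5,s6}, {s0,s1,s3,s4,s5,s6}, {s0,s1,s2,s3,s5,s6}.

6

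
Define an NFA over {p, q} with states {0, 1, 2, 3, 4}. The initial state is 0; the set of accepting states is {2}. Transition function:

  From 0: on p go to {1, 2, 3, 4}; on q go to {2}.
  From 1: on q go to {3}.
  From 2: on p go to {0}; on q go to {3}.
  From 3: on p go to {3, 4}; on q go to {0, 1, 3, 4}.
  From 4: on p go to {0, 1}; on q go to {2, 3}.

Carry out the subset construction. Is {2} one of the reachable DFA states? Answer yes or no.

Start state of the DFA: {0}.
{0} --p--> {1, 2, 3, 4}  [new]
{0} --q--> {2}  [new]
{1, 2, 3, 4} --p--> {0, 1, 3, 4}  [new]
{1, 2, 3, 4} --q--> {0, 1, 2, 3, 4}  [new]
{2} --p--> {0}  [seen]
{2} --q--> {3}  [new]
{0, 1, 3, 4} --p--> {0, 1, 2, 3, 4}  [seen]
{0, 1, 3, 4} --q--> {0, 1, 2, 3, 4}  [seen]
{0, 1, 2, 3, 4} --p--> {0, 1, 2, 3, 4}  [seen]
{0, 1, 2, 3, 4} --q--> {0, 1, 2, 3, 4}  [seen]
{3} --p--> {3, 4}  [new]
{3} --q--> {0, 1, 3, 4}  [seen]
{3, 4} --p--> {0, 1, 3, 4}  [seen]
{3, 4} --q--> {0, 1, 2, 3, 4}  [seen]
Reachable DFA states: {0}, {1, 2, 3, 4}, {2}, {0, 1, 3, 4}, {0, 1, 2, 3, 4}, {3}, {3, 4}.
{2} is among them.

yes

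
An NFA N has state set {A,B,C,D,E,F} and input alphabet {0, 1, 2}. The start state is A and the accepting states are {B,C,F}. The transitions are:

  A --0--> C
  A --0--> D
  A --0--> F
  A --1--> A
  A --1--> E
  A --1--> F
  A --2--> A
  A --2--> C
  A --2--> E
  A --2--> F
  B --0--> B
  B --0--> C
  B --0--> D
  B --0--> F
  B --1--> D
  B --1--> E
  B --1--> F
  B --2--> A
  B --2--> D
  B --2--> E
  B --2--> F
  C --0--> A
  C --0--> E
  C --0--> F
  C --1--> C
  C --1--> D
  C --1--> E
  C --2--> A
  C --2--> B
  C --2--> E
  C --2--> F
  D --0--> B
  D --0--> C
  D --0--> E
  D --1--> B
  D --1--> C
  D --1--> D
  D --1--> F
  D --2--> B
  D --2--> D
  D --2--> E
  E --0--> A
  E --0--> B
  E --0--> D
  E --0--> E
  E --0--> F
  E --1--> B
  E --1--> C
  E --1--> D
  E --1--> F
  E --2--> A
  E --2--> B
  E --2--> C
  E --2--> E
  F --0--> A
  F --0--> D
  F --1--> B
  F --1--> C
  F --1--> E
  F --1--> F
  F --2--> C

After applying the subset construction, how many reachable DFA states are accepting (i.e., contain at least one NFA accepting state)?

6

Start state of the DFA: {A}.
{A} --0--> {C,D,F}  [new]
{A} --1--> {A,E,F}  [new]
{A} --2--> {A,C,E,F}  [new]
{C,D,F} --0--> {A,B,C,D,E,F}  [new]
{C,D,F} --1--> {B,C,D,E,F}  [new]
{C,D,F} --2--> {A,B,C,D,E,F}  [seen]
{A,E,F} --0--> {A,B,C,D,E,F}  [seen]
{A,E,F} --1--> {A,B,C,D,E,F}  [seen]
{A,E,F} --2--> {A,B,C,E,F}  [new]
{A,C,E,F} --0--> {A,B,C,D,E,F}  [seen]
{A,C,E,F} --1--> {A,B,C,D,E,F}  [seen]
{A,C,E,F} --2--> {A,B,C,E,F}  [seen]
{A,B,C,D,E,F} --0--> {A,B,C,D,E,F}  [seen]
{A,B,C,D,E,F} --1--> {A,B,C,D,E,F}  [seen]
{A,B,C,D,E,F} --2--> {A,B,C,D,E,F}  [seen]
{B,C,D,E,F} --0--> {A,B,C,D,E,F}  [seen]
{B,C,D,E,F} --1--> {B,C,D,E,F}  [seen]
{B,C,D,E,F} --2--> {A,B,C,D,E,F}  [seen]
{A,B,C,E,F} --0--> {A,B,C,D,E,F}  [seen]
{A,B,C,E,F} --1--> {A,B,C,D,E,F}  [seen]
{A,B,C,E,F} --2--> {A,B,C,D,E,F}  [seen]
Reachable DFA states: {A}, {C,D,F}, {A,E,F}, {A,C,E,F}, {A,B,C,D,E,F}, {B,C,D,E,F}, {A,B,C,E,F}.
Accepting DFA states (contain an NFA accepting state): {C,D,F}, {A,E,F}, {A,C,E,F}, {A,B,C,D,E,F}, {B,C,D,E,F}, {A,B,C,E,F}.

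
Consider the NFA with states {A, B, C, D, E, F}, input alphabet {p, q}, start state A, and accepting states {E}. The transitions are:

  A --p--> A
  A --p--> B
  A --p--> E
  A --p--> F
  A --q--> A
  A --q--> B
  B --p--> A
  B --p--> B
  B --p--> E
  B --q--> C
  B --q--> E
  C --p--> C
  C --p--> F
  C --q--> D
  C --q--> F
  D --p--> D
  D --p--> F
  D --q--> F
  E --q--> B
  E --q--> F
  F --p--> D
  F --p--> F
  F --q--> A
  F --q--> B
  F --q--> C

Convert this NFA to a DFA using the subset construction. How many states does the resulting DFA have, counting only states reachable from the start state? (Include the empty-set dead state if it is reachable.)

7

Start state of the DFA: {A}.
{A} --p--> {A, B, E, F}  [new]
{A} --q--> {A, B}  [new]
{A, B, E, F} --p--> {A, B, D, E, F}  [new]
{A, B, E, F} --q--> {A, B, C, E, F}  [new]
{A, B} --p--> {A, B, E, F}  [seen]
{A, B} --q--> {A, B, C, E}  [new]
{A, B, D, E, F} --p--> {A, B, D, E, F}  [seen]
{A, B, D, E, F} --q--> {A, B, C, E, F}  [seen]
{A, B, C, E, F} --p--> {A, B, C, D, E, F}  [new]
{A, B, C, E, F} --q--> {A, B, C, D, E, F}  [seen]
{A, B, C, E} --p--> {A, B, C, E, F}  [seen]
{A, B, C, E} --q--> {A, B, C, D, E, F}  [seen]
{A, B, C, D, E, F} --p--> {A, B, C, D, E, F}  [seen]
{A, B, C, D, E, F} --q--> {A, B, C, D, E, F}  [seen]
Reachable DFA states: {A}, {A, B, E, F}, {A, B}, {A, B, D, E, F}, {A, B, C, E, F}, {A, B, C, E}, {A, B, C, D, E, F}.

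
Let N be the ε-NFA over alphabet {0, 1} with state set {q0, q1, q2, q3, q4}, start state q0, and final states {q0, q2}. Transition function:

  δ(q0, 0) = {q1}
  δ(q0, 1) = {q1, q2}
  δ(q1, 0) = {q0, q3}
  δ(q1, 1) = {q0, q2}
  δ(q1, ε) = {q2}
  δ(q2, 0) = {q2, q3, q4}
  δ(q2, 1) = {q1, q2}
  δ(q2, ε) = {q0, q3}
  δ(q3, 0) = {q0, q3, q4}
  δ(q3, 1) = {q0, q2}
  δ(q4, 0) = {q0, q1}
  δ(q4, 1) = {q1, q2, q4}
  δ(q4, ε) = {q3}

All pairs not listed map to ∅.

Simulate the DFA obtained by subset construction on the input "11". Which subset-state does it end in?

{q0, q1, q2, q3}

Start: {q0}.
δ(q0,1) = {q1, q2}.
Union: {q1, q2}.
ε-closure gives {q0, q1, q2, q3}.
After 1: {q0, q1, q2, q3}.
δ(q0,1) = {q1, q2}; δ(q1,1) = {q0, q2}; δ(q2,1) = {q1, q2}; δ(q3,1) = {q0, q2}.
Union: {q0, q1, q2}.
ε-closure gives {q0, q1, q2, q3}.
After 1: {q0, q1, q2, q3}.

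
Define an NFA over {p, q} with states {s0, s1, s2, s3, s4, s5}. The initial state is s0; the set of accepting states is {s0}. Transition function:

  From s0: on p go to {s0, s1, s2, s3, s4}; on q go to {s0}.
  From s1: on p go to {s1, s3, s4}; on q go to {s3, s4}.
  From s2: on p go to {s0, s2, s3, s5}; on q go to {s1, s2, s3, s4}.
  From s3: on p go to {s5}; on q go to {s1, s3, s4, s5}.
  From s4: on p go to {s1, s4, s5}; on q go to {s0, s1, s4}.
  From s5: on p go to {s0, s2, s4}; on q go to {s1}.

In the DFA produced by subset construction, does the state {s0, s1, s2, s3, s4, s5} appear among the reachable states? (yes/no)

Start state of the DFA: {s0}.
{s0} --p--> {s0, s1, s2, s3, s4}  [new]
{s0} --q--> {s0}  [seen]
{s0, s1, s2, s3, s4} --p--> {s0, s1, s2, s3, s4, s5}  [new]
{s0, s1, s2, s3, s4} --q--> {s0, s1, s2, s3, s4, s5}  [seen]
{s0, s1, s2, s3, s4, s5} --p--> {s0, s1, s2, s3, s4, s5}  [seen]
{s0, s1, s2, s3, s4, s5} --q--> {s0, s1, s2, s3, s4, s5}  [seen]
Reachable DFA states: {s0}, {s0, s1, s2, s3, s4}, {s0, s1, s2, s3, s4, s5}.
{s0, s1, s2, s3, s4, s5} is among them.

yes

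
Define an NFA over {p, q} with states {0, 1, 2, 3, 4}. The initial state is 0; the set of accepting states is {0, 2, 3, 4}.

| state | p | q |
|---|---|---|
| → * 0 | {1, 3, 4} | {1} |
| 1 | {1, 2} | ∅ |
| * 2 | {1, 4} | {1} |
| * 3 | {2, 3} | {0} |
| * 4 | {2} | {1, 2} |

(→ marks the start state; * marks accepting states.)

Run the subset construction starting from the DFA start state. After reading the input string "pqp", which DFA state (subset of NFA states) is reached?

Start: {0}.
δ(0,p) = {1, 3, 4}.
Union: {1, 3, 4}.
After p: {1, 3, 4}.
δ(1,q) = ∅; δ(3,q) = {0}; δ(4,q) = {1, 2}.
Union: {0, 1, 2}.
After q: {0, 1, 2}.
δ(0,p) = {1, 3, 4}; δ(1,p) = {1, 2}; δ(2,p) = {1, 4}.
Union: {1, 2, 3, 4}.
After p: {1, 2, 3, 4}.

{1, 2, 3, 4}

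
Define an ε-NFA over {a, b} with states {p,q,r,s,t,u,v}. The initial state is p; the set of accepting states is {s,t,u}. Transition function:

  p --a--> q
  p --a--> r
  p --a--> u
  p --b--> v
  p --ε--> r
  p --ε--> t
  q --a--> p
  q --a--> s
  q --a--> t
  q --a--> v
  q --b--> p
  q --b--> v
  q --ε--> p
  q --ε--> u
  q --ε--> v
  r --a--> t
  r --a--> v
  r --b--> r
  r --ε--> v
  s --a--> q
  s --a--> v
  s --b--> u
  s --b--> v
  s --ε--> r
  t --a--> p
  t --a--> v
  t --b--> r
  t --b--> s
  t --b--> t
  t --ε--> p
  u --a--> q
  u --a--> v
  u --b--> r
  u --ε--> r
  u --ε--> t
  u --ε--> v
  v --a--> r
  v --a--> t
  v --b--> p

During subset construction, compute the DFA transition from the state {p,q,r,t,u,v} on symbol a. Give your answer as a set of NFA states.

{p,q,r,s,t,u,v}

δ(p,a) = {q,r,u}; δ(q,a) = {p,s,t,v}; δ(r,a) = {t,v}; δ(t,a) = {p,v}; δ(u,a) = {q,v}; δ(v,a) = {r,t}.
Union: {p,q,r,s,t,u,v}.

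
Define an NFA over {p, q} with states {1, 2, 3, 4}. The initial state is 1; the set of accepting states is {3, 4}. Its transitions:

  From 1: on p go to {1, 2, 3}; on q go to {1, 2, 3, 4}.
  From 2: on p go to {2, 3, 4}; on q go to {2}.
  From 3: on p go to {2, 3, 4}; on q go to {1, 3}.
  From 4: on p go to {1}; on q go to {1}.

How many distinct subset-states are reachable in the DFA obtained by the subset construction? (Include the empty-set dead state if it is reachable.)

3

Start state of the DFA: {1}.
{1} --p--> {1, 2, 3}  [new]
{1} --q--> {1, 2, 3, 4}  [new]
{1, 2, 3} --p--> {1, 2, 3, 4}  [seen]
{1, 2, 3} --q--> {1, 2, 3, 4}  [seen]
{1, 2, 3, 4} --p--> {1, 2, 3, 4}  [seen]
{1, 2, 3, 4} --q--> {1, 2, 3, 4}  [seen]
Reachable DFA states: {1}, {1, 2, 3}, {1, 2, 3, 4}.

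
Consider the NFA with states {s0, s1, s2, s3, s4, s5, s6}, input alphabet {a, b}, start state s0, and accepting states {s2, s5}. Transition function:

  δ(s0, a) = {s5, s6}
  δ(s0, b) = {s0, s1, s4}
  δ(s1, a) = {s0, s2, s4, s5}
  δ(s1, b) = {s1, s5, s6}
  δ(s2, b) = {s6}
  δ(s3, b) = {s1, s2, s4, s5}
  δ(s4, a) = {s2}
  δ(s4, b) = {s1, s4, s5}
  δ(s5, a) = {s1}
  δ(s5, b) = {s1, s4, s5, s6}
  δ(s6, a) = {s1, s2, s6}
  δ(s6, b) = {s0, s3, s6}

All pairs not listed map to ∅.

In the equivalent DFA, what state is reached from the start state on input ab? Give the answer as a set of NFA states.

{s0, s1, s3, s4, s5, s6}

Start: {s0}.
δ(s0,a) = {s5, s6}.
Union: {s5, s6}.
After a: {s5, s6}.
δ(s5,b) = {s1, s4, s5, s6}; δ(s6,b) = {s0, s3, s6}.
Union: {s0, s1, s3, s4, s5, s6}.
After b: {s0, s1, s3, s4, s5, s6}.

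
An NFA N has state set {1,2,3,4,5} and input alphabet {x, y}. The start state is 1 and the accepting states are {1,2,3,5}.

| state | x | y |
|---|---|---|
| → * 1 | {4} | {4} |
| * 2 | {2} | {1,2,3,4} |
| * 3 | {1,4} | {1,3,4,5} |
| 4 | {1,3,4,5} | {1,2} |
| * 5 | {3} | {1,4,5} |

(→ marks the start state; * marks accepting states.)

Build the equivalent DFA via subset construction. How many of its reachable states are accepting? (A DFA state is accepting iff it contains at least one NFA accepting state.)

6

Start state of the DFA: {1}.
{1} --x--> {4}  [new]
{1} --y--> {4}  [seen]
{4} --x--> {1,3,4,5}  [new]
{4} --y--> {1,2}  [new]
{1,3,4,5} --x--> {1,3,4,5}  [seen]
{1,3,4,5} --y--> {1,2,3,4,5}  [new]
{1,2} --x--> {2,4}  [new]
{1,2} --y--> {1,2,3,4}  [new]
{1,2,3,4,5} --x--> {1,2,3,4,5}  [seen]
{1,2,3,4,5} --y--> {1,2,3,4,5}  [seen]
{2,4} --x--> {1,2,3,4,5}  [seen]
{2,4} --y--> {1,2,3,4}  [seen]
{1,2,3,4} --x--> {1,2,3,4,5}  [seen]
{1,2,3,4} --y--> {1,2,3,4,5}  [seen]
Reachable DFA states: {1}, {4}, {1,3,4,5}, {1,2}, {1,2,3,4,5}, {2,4}, {1,2,3,4}.
Accepting DFA states (contain an NFA accepting state): {1}, {1,3,4,5}, {1,2}, {1,2,3,4,5}, {2,4}, {1,2,3,4}.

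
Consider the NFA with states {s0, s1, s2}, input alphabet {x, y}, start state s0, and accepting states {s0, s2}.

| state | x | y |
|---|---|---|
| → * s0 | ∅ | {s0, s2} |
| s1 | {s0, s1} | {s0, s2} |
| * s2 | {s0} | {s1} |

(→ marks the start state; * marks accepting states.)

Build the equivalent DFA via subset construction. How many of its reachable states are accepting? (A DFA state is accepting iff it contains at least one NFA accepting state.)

Start state of the DFA: {s0}.
{s0} --x--> ∅  [new]
{s0} --y--> {s0, s2}  [new]
∅ --x--> ∅  [seen]
∅ --y--> ∅  [seen]
{s0, s2} --x--> {s0}  [seen]
{s0, s2} --y--> {s0, s1, s2}  [new]
{s0, s1, s2} --x--> {s0, s1}  [new]
{s0, s1, s2} --y--> {s0, s1, s2}  [seen]
{s0, s1} --x--> {s0, s1}  [seen]
{s0, s1} --y--> {s0, s2}  [seen]
Reachable DFA states: {s0}, ∅, {s0, s2}, {s0, s1, s2}, {s0, s1}.
Accepting DFA states (contain an NFA accepting state): {s0}, {s0, s2}, {s0, s1, s2}, {s0, s1}.

4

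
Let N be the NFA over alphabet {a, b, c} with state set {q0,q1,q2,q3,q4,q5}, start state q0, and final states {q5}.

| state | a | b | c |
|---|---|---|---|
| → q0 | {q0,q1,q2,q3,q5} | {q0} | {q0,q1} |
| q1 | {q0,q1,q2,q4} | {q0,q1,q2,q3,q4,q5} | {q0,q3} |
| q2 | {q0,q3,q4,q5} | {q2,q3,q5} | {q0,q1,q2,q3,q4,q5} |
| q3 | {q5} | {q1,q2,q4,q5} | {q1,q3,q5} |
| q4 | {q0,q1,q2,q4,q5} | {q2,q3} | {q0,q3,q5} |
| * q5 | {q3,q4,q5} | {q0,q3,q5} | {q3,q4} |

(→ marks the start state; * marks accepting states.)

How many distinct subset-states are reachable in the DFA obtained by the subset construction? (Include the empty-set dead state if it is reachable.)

Start state of the DFA: {q0}.
{q0} --a--> {q0,q1,q2,q3,q5}  [new]
{q0} --b--> {q0}  [seen]
{q0} --c--> {q0,q1}  [new]
{q0,q1,q2,q3,q5} --a--> {q0,q1,q2,q3,q4,q5}  [new]
{q0,q1,q2,q3,q5} --b--> {q0,q1,q2,q3,q4,q5}  [seen]
{q0,q1,q2,q3,q5} --c--> {q0,q1,q2,q3,q4,q5}  [seen]
{q0,q1} --a--> {q0,q1,q2,q3,q4,q5}  [seen]
{q0,q1} --b--> {q0,q1,q2,q3,q4,q5}  [seen]
{q0,q1} --c--> {q0,q1,q3}  [new]
{q0,q1,q2,q3,q4,q5} --a--> {q0,q1,q2,q3,q4,q5}  [seen]
{q0,q1,q2,q3,q4,q5} --b--> {q0,q1,q2,q3,q4,q5}  [seen]
{q0,q1,q2,q3,q4,q5} --c--> {q0,q1,q2,q3,q4,q5}  [seen]
{q0,q1,q3} --a--> {q0,q1,q2,q3,q4,q5}  [seen]
{q0,q1,q3} --b--> {q0,q1,q2,q3,q4,q5}  [seen]
{q0,q1,q3} --c--> {q0,q1,q3,q5}  [new]
{q0,q1,q3,q5} --a--> {q0,q1,q2,q3,q4,q5}  [seen]
{q0,q1,q3,q5} --b--> {q0,q1,q2,q3,q4,q5}  [seen]
{q0,q1,q3,q5} --c--> {q0,q1,q3,q4,q5}  [new]
{q0,q1,q3,q4,q5} --a--> {q0,q1,q2,q3,q4,q5}  [seen]
{q0,q1,q3,q4,q5} --b--> {q0,q1,q2,q3,q4,q5}  [seen]
{q0,q1,q3,q4,q5} --c--> {q0,q1,q3,q4,q5}  [seen]
Reachable DFA states: {q0}, {q0,q1,q2,q3,q5}, {q0,q1}, {q0,q1,q2,q3,q4,q5}, {q0,q1,q3}, {q0,q1,q3,q5}, {q0,q1,q3,q4,q5}.

7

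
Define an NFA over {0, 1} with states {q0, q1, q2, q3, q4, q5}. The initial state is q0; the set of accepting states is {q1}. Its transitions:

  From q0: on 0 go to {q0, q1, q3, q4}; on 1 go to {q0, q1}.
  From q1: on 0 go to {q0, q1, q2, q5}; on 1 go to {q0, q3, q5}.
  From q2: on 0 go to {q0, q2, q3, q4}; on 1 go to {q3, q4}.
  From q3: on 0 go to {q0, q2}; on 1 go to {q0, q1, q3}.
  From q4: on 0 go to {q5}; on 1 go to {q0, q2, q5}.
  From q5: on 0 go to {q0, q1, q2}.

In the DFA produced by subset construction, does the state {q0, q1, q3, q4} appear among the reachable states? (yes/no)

yes

Start state of the DFA: {q0}.
{q0} --0--> {q0, q1, q3, q4}  [new]
{q0} --1--> {q0, q1}  [new]
{q0, q1, q3, q4} --0--> {q0, q1, q2, q3, q4, q5}  [new]
{q0, q1, q3, q4} --1--> {q0, q1, q2, q3, q5}  [new]
{q0, q1} --0--> {q0, q1, q2, q3, q4, q5}  [seen]
{q0, q1} --1--> {q0, q1, q3, q5}  [new]
{q0, q1, q2, q3, q4, q5} --0--> {q0, q1, q2, q3, q4, q5}  [seen]
{q0, q1, q2, q3, q4, q5} --1--> {q0, q1, q2, q3, q4, q5}  [seen]
{q0, q1, q2, q3, q5} --0--> {q0, q1, q2, q3, q4, q5}  [seen]
{q0, q1, q2, q3, q5} --1--> {q0, q1, q3, q4, q5}  [new]
{q0, q1, q3, q5} --0--> {q0, q1, q2, q3, q4, q5}  [seen]
{q0, q1, q3, q5} --1--> {q0, q1, q3, q5}  [seen]
{q0, q1, q3, q4, q5} --0--> {q0, q1, q2, q3, q4, q5}  [seen]
{q0, q1, q3, q4, q5} --1--> {q0, q1, q2, q3, q5}  [seen]
Reachable DFA states: {q0}, {q0, q1, q3, q4}, {q0, q1}, {q0, q1, q2, q3, q4, q5}, {q0, q1, q2, q3, q5}, {q0, q1, q3, q5}, {q0, q1, q3, q4, q5}.
{q0, q1, q3, q4} is among them.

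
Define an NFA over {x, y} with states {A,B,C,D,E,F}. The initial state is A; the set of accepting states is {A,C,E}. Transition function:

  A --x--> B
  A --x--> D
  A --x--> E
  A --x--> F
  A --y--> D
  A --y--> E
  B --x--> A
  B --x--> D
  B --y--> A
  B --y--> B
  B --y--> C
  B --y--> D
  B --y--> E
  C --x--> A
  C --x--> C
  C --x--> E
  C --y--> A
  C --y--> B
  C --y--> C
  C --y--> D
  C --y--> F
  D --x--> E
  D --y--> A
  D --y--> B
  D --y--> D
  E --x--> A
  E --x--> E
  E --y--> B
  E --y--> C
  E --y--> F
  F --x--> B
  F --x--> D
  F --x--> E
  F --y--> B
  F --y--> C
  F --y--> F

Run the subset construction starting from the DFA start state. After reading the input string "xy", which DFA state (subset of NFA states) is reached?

{A,B,C,D,E,F}

Start: {A}.
δ(A,x) = {B,D,E,F}.
Union: {B,D,E,F}.
After x: {B,D,E,F}.
δ(B,y) = {A,B,C,D,E}; δ(D,y) = {A,B,D}; δ(E,y) = {B,C,F}; δ(F,y) = {B,C,F}.
Union: {A,B,C,D,E,F}.
After y: {A,B,C,D,E,F}.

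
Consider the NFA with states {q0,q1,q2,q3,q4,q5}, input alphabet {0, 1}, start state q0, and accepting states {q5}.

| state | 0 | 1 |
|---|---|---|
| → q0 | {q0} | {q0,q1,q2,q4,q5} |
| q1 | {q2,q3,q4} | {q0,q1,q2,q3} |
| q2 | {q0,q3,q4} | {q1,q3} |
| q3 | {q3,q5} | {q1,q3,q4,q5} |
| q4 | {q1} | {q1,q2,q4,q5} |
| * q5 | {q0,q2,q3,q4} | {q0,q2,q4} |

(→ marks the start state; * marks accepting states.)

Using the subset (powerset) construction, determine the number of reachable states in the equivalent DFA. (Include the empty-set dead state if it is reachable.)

Start state of the DFA: {q0}.
{q0} --0--> {q0}  [seen]
{q0} --1--> {q0,q1,q2,q4,q5}  [new]
{q0,q1,q2,q4,q5} --0--> {q0,q1,q2,q3,q4}  [new]
{q0,q1,q2,q4,q5} --1--> {q0,q1,q2,q3,q4,q5}  [new]
{q0,q1,q2,q3,q4} --0--> {q0,q1,q2,q3,q4,q5}  [seen]
{q0,q1,q2,q3,q4} --1--> {q0,q1,q2,q3,q4,q5}  [seen]
{q0,q1,q2,q3,q4,q5} --0--> {q0,q1,q2,q3,q4,q5}  [seen]
{q0,q1,q2,q3,q4,q5} --1--> {q0,q1,q2,q3,q4,q5}  [seen]
Reachable DFA states: {q0}, {q0,q1,q2,q4,q5}, {q0,q1,q2,q3,q4}, {q0,q1,q2,q3,q4,q5}.

4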